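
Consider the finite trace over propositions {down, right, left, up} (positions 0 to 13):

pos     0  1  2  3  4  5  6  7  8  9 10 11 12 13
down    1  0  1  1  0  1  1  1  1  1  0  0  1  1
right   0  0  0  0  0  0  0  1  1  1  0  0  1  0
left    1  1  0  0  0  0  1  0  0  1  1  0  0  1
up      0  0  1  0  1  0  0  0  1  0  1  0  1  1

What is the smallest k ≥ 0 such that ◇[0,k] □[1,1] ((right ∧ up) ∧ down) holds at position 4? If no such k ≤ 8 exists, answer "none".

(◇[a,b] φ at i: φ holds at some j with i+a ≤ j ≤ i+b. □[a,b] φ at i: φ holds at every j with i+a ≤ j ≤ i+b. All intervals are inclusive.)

Scan j = 4,5,… for □[1,1] ((right ∧ up) ∧ down):
  j=4: fails
  j=5: fails
  j=6: fails
  j=7: holds
First hit at j=7, so smallest k = 7-4 = 3.

3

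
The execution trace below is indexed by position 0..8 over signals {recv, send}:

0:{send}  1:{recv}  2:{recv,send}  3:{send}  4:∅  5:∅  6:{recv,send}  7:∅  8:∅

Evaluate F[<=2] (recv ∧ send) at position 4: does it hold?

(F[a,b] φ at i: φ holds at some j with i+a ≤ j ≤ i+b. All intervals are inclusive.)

Check (recv ∧ send) at each j in [4,6]:
  j=4: false
  j=5: false
  j=6: true
Found at j=6 → formula holds.

Holds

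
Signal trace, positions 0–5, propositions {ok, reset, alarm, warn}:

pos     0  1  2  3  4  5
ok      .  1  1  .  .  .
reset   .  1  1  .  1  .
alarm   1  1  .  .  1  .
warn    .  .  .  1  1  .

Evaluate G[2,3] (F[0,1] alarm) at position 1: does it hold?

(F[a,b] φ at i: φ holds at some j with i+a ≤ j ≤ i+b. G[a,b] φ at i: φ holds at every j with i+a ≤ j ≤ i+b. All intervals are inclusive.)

Yes

Check F[0,1] alarm at every j in [3,4]:
  j=3: holds (witness at 4)
  j=4: holds (witness at 4)
All positions satisfy it → formula holds.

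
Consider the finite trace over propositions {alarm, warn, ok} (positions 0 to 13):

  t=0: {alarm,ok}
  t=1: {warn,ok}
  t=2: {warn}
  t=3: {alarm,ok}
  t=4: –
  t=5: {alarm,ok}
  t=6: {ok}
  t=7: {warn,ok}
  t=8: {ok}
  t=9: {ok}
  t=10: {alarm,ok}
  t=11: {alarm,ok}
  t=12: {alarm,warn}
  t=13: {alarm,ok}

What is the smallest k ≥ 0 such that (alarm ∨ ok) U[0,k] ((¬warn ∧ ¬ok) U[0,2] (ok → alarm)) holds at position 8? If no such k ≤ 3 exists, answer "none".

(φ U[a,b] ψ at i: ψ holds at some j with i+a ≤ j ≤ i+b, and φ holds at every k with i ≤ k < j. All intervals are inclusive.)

Need earliest j ≥ 8 with ((¬warn ∧ ¬ok) U[0,2] (ok → alarm)), and (alarm ∨ ok) at every k in [8,j-1].
  j=8: rhs fails.
  j=9: rhs fails.
  j=10: rhs holds; lhs holds on [8,9]. k = 2.

2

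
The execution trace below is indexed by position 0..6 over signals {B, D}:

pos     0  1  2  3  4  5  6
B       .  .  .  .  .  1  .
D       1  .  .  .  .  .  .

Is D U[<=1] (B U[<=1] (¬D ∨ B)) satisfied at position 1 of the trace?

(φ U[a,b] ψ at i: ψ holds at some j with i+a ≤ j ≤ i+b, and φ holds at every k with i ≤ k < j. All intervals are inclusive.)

Yes

Need some j in [1,2] with (B U[<=1] (¬D ∨ B)), and D at every k in [1,j-1].
  j=1: (B U[<=1] (¬D ∨ B)) holds; no prefix to check → satisfied.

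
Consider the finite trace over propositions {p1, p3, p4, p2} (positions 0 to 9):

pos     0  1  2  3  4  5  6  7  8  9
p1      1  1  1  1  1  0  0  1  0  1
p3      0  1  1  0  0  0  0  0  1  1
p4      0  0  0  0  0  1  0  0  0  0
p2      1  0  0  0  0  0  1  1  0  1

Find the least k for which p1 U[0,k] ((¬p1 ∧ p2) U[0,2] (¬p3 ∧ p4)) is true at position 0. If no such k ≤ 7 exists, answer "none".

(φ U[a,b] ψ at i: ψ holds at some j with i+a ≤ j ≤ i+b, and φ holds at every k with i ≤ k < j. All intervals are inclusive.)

Need earliest j ≥ 0 with ((¬p1 ∧ p2) U[0,2] (¬p3 ∧ p4)), and p1 at every k in [0,j-1].
  j=0: rhs fails.
  j=1: rhs fails.
  j=2: rhs fails.
  j=3: rhs fails.
  j=4: rhs fails.
  j=5: rhs holds; lhs holds on [0,4]. k = 5.

5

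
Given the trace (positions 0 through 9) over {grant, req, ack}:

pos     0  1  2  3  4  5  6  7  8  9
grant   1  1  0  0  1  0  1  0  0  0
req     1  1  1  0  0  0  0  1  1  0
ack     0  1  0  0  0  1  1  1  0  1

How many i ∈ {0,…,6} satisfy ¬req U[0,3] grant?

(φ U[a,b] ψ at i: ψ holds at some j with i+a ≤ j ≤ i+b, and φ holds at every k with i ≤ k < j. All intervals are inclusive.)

6

Evaluate at each i in [0,6]:
  i=0: ✓ (rhs at j=0)
  i=1: ✓ (rhs at j=1)
  i=2: ✗ (lhs fails at k=2 before rhs at j=4)
  i=3: ✓ (rhs at j=4; lhs holds on [3,3])
  i=4: ✓ (rhs at j=4)
  i=5: ✓ (rhs at j=6; lhs holds on [5,5])
  i=6: ✓ (rhs at j=6)
Positions where it holds: {0, 1, 3, 4, 5, 6} → 6.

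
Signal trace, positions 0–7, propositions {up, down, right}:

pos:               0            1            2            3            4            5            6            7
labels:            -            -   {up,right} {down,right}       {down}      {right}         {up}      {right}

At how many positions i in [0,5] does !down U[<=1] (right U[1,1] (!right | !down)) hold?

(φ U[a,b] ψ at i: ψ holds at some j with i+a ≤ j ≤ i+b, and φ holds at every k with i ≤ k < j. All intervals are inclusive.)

3

Evaluate at each i in [0,5]:
  i=0: ✗ (no rhs in [0,1])
  i=1: ✗ (no rhs in [1,2])
  i=2: ✓ (rhs at j=3; lhs holds on [2,2])
  i=3: ✓ (rhs at j=3)
  i=4: ✗ (lhs fails at k=4 before rhs at j=5)
  i=5: ✓ (rhs at j=5)
Positions where it holds: {2, 3, 5} → 3.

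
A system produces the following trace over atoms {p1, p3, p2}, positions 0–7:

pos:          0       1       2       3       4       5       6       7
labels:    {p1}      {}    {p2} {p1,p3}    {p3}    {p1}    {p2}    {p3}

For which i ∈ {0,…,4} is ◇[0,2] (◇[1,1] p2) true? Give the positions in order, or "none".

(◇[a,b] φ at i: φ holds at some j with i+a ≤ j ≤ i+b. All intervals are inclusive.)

Evaluate at each i in [0,4]:
  i=0: ✓ (witness j=1)
  i=1: ✓ (witness j=1)
  i=2: ✗ (none in [2,4])
  i=3: ✓ (witness j=5)
  i=4: ✓ (witness j=5)

0, 1, 3, 4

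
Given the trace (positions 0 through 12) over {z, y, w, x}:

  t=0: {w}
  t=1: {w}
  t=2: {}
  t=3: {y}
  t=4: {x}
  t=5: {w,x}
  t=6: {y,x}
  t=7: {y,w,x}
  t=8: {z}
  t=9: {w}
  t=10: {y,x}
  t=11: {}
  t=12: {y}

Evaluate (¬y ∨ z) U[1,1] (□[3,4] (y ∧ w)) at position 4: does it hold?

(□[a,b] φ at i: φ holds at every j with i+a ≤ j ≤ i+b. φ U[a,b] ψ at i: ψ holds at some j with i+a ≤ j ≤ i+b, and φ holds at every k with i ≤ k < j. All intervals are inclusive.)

Need some j in [5,5] with □[3,4] (y ∧ w), and (¬y ∨ z) at every k in [4,j-1].
  j=5: □[3,4] (y ∧ w) — fails at 8.
No j in the window works → until fails.

False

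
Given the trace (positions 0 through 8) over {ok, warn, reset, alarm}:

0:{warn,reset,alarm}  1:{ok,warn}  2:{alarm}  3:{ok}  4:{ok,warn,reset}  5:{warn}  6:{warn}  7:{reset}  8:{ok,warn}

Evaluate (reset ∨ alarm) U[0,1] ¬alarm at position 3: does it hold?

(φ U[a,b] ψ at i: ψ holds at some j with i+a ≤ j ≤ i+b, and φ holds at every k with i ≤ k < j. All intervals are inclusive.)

True

Need some j in [3,4] with ¬alarm, and (reset ∨ alarm) at every k in [3,j-1].
  j=3: ¬alarm holds; no prefix to check → satisfied.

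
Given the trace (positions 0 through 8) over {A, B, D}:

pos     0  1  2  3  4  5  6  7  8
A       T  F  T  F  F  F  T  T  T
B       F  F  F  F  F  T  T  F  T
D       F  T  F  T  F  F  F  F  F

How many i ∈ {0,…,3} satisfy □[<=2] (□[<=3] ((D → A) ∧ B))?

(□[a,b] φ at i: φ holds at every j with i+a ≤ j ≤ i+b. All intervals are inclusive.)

0

Evaluate at each i in [0,3]:
  i=0: ✗ (fails at j=0)
  i=1: ✗ (fails at j=1)
  i=2: ✗ (fails at j=2)
  i=3: ✗ (fails at j=3)
Positions where it holds: {} → 0.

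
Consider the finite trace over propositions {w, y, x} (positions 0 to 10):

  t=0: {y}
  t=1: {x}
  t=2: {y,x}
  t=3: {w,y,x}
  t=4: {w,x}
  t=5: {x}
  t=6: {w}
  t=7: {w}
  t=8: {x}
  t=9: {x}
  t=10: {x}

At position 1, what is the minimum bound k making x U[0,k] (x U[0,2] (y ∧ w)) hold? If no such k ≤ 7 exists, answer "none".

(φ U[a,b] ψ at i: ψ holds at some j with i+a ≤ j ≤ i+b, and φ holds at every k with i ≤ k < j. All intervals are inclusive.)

0

Need earliest j ≥ 1 with (x U[0,2] (y ∧ w)), and x at every k in [1,j-1].
  j=1: rhs holds (empty prefix). k = 0.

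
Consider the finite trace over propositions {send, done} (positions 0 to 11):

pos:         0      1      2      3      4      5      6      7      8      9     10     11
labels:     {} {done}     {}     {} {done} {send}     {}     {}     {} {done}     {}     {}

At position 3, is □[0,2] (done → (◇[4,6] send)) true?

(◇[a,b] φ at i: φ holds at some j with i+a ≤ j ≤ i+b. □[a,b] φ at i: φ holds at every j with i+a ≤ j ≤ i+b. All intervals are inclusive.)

Check (done → (◇[4,6] send)) at every j in [3,5]:
  j=3: antecedent false → ✓
  j=4: antecedent true; consequent fails (none in [8,10]) → ✗
  j=5: antecedent false → ✓
Fails at j=4 → formula fails.

Does not hold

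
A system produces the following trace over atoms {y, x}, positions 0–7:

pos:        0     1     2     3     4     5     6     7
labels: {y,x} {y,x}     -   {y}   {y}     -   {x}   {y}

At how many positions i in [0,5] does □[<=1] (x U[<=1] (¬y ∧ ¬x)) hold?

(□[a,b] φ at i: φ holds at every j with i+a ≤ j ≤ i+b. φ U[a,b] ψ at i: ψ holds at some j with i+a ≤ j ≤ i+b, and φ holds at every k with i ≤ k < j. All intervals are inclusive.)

Evaluate at each i in [0,5]:
  i=0: ✗ (fails at j=0)
  i=1: ✓ (all of [1,2])
  i=2: ✗ (fails at j=3)
  i=3: ✗ (fails at j=3)
  i=4: ✗ (fails at j=4)
  i=5: ✗ (fails at j=6)
Positions where it holds: {1} → 1.

1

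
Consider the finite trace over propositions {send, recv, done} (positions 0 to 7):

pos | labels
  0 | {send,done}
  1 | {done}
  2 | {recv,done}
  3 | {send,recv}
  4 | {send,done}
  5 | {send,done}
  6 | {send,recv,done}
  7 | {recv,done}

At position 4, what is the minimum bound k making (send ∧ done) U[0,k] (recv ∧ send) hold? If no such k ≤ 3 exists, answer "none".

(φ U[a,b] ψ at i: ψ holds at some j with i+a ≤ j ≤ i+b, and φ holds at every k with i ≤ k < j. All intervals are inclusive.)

2

Need earliest j ≥ 4 with (recv ∧ send), and (send ∧ done) at every k in [4,j-1].
  j=4: rhs fails.
  j=5: rhs fails.
  j=6: rhs holds; lhs holds on [4,5]. k = 2.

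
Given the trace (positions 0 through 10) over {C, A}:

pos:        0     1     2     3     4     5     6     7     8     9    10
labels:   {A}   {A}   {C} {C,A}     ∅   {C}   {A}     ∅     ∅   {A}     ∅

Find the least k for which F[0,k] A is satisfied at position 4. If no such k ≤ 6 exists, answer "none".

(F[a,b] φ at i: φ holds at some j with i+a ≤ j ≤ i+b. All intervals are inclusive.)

2

Scan j = 4,5,… for A:
  j=4: fails
  j=5: fails
  j=6: holds
First hit at j=6, so smallest k = 6-4 = 2.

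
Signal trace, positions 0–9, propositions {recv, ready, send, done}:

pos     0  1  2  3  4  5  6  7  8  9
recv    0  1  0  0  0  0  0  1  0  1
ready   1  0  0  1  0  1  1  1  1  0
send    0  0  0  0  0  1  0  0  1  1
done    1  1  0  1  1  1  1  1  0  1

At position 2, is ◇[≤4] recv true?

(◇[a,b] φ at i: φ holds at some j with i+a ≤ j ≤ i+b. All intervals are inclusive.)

Check recv at each j in [2,6]:
  j=2: false
  j=3: false
  j=4: false
  j=5: false
  j=6: false
No position in the window satisfies it → formula fails.

False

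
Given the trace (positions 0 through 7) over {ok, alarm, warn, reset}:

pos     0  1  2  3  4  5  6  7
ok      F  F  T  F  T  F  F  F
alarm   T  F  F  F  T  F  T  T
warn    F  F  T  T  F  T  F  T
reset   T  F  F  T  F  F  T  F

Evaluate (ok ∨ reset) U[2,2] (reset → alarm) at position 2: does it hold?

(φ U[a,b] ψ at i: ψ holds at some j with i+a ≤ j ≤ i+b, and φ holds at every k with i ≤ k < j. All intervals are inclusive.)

Yes

Need some j in [4,4] with (reset → alarm), and (ok ∨ reset) at every k in [2,j-1].
  j=4: (reset → alarm) holds; (ok ∨ reset) holds at every k in [2,3] → satisfied.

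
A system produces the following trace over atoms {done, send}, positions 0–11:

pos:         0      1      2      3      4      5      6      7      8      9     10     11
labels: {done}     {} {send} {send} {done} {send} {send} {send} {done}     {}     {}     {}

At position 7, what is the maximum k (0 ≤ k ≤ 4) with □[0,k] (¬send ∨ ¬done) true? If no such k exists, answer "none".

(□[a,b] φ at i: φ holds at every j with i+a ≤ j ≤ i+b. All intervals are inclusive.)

4

(¬send ∨ ¬done) must hold from j=7 onward; find where it first fails.
  j=7: holds
  j=8: holds
  j=9: holds
  j=10: holds
  j=11: holds
Holds through j=11; largest k = 4.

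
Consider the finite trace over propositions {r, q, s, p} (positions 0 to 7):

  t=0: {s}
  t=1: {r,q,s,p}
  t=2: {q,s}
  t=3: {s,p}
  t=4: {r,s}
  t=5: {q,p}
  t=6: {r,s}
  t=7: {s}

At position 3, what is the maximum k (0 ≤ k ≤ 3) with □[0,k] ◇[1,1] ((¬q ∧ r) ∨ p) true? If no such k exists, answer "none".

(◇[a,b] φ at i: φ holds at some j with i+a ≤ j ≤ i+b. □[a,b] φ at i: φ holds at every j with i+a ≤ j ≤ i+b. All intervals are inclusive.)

◇[1,1] ((¬q ∧ r) ∨ p) must hold from j=3 onward; find where it first fails.
  j=3: holds
  j=4: holds
  j=5: holds
  j=6: fails
Holds on [3,5], so largest k = 2.

2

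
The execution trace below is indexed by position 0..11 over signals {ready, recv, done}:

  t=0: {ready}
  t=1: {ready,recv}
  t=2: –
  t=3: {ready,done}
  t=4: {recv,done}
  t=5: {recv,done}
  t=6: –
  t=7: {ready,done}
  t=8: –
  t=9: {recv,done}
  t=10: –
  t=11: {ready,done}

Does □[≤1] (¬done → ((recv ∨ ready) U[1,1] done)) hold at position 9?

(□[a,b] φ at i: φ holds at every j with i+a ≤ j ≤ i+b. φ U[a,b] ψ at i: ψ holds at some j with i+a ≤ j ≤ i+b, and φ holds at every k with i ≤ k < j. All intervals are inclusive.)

Check (¬done → ((recv ∨ ready) U[1,1] done)) at every j in [9,10]:
  j=9: antecedent false → ✓
  j=10: antecedent true; consequent fails → ✗
Fails at j=10 → formula fails.

False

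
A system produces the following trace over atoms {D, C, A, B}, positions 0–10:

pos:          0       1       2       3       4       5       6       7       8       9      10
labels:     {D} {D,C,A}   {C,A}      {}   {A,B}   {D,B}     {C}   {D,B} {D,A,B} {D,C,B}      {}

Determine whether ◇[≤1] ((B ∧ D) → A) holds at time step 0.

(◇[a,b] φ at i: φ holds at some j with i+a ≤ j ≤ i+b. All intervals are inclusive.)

Check ((B ∧ D) → A) at each j in [0,1]:
  j=0: true
  j=1: true
Found at j=0 → formula holds.

Yes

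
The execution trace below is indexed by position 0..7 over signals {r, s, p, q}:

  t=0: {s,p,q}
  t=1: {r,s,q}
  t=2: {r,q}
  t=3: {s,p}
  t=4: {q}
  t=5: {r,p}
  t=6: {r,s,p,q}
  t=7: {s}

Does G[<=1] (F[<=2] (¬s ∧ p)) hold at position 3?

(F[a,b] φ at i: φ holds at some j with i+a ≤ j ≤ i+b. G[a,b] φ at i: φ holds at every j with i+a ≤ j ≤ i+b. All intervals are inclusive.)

Check F[<=2] (¬s ∧ p) at every j in [3,4]:
  j=3: holds (witness at 5)
  j=4: holds (witness at 5)
All positions satisfy it → formula holds.

Yes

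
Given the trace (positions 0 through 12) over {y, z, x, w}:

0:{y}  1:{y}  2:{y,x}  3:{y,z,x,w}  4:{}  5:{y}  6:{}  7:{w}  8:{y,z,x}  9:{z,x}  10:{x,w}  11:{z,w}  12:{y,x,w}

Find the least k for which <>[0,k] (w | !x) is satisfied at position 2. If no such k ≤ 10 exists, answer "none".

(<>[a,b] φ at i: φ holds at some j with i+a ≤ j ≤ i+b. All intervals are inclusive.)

Scan j = 2,3,… for (w | !x):
  j=2: fails
  j=3: holds
First hit at j=3, so smallest k = 3-2 = 1.

1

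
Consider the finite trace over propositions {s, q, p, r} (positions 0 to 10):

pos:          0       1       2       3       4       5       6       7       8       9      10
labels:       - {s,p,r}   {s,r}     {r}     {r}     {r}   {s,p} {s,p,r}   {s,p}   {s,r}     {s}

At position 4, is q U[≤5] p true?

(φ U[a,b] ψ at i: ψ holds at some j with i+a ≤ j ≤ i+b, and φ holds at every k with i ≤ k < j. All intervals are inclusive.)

Need some j in [4,9] with p, and q at every k in [4,j-1].
  j=4: p false.
  j=5: p false.
  j=6: p holds, but q fails at k=4 → not this j.
  j=7: p holds, but q fails at k=4 → not this j.
  j=8: p holds, but q fails at k=4 → not this j.
  j=9: p false.
No j in the window works → until fails.

False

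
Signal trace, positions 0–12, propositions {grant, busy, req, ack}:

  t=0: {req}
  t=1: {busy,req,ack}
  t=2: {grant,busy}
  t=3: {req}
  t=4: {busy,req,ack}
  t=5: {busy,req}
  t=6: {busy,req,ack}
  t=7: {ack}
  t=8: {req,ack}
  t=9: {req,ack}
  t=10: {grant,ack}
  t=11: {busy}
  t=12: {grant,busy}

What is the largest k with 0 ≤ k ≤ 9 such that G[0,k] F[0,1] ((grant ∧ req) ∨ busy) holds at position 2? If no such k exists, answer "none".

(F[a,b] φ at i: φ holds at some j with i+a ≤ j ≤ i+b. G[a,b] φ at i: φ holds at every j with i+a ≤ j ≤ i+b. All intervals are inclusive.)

4

F[0,1] ((grant ∧ req) ∨ busy) must hold from j=2 onward; find where it first fails.
  j=2: holds
  j=3: holds
  j=4: holds
  j=5: holds
  j=6: holds
  j=7: fails
Holds on [2,6], so largest k = 4.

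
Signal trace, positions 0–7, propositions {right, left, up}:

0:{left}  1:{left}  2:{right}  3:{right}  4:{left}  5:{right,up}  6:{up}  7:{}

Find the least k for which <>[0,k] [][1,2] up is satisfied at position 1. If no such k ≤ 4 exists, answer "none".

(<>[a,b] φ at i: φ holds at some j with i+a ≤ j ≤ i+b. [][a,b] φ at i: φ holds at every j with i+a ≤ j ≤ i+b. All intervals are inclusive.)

Scan j = 1,2,… for [][1,2] up:
  j=1: fails
  j=2: fails
  j=3: fails
  j=4: holds
First hit at j=4, so smallest k = 4-1 = 3.

3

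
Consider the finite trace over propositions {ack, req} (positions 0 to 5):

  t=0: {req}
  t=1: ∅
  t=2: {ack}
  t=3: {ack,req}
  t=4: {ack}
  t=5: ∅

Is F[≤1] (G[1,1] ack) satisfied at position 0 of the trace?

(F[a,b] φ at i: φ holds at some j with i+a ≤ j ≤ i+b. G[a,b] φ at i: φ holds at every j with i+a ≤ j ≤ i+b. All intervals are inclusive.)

Check G[1,1] ack at each j in [0,1]:
  j=0: fails at 1
  j=1: holds on [2,2]
Found at j=1 → formula holds.

Holds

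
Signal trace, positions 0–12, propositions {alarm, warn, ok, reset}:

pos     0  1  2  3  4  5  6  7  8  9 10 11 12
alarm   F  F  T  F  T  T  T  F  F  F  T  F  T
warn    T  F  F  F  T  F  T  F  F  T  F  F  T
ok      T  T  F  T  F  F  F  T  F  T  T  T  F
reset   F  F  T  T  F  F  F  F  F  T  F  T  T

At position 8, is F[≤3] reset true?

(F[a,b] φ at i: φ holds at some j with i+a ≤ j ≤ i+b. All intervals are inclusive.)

Holds

Check reset at each j in [8,11]:
  j=8: false
  j=9: true
  j=10: false
  j=11: true
Found at j=9 → formula holds.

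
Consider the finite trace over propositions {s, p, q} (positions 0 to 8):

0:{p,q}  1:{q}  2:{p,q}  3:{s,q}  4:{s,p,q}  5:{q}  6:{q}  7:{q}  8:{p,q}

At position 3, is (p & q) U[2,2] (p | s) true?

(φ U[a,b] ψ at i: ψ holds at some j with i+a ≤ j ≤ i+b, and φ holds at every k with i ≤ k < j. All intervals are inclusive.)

Need some j in [5,5] with (p | s), and (p & q) at every k in [3,j-1].
  j=5: (p | s) false.
No j in the window works → until fails.

No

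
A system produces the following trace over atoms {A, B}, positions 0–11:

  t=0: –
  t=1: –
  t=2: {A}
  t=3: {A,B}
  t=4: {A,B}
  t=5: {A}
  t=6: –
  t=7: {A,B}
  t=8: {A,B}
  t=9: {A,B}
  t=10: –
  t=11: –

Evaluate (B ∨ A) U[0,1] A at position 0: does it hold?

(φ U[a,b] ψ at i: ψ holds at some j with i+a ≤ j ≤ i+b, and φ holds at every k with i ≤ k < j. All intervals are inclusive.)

Need some j in [0,1] with A, and (B ∨ A) at every k in [0,j-1].
  j=0: A false.
  j=1: A false.
No j in the window works → until fails.

False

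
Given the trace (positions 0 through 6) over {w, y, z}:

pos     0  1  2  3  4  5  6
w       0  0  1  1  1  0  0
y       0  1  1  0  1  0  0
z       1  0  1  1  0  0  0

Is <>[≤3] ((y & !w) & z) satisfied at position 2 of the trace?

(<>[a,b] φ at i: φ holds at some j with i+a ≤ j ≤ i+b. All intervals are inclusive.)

Check ((y & !w) & z) at each j in [2,5]:
  j=2: false
  j=3: false
  j=4: false
  j=5: false
No position in the window satisfies it → formula fails.

Does not hold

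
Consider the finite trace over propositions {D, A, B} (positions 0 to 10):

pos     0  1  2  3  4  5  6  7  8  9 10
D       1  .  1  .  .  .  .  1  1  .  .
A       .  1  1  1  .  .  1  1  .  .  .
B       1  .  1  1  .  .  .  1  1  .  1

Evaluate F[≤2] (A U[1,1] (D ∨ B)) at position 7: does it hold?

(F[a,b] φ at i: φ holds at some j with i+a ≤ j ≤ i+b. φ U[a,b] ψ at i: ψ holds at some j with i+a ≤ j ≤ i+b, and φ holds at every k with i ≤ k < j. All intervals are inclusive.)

Check (A U[1,1] (D ∨ B)) at each j in [7,9]:
  j=7: holds
  j=8: fails
  j=9: fails
Found at j=7 → formula holds.

True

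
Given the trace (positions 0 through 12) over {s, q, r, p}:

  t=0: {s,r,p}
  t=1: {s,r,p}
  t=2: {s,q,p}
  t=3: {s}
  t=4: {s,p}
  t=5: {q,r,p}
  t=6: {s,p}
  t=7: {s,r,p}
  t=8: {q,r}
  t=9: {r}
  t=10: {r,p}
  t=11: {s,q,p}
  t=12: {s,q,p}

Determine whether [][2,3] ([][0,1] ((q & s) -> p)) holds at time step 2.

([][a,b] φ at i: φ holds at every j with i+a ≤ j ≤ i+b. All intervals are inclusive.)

Check [][0,1] ((q & s) -> p) at every j in [4,5]:
  j=4: holds on [4,5]
  j=5: holds on [5,6]
All positions satisfy it → formula holds.

Holds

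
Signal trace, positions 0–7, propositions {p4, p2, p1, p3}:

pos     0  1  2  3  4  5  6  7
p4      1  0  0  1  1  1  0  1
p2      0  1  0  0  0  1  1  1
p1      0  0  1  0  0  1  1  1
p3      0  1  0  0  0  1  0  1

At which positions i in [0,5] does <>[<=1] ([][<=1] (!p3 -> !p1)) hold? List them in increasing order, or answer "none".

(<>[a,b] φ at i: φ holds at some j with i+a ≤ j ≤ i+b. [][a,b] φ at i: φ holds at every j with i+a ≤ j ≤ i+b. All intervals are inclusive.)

Evaluate at each i in [0,5]:
  i=0: ✓ (witness j=0)
  i=1: ✗ (none in [1,2])
  i=2: ✓ (witness j=3)
  i=3: ✓ (witness j=3)
  i=4: ✓ (witness j=4)
  i=5: ✗ (none in [5,6])

0, 2, 3, 4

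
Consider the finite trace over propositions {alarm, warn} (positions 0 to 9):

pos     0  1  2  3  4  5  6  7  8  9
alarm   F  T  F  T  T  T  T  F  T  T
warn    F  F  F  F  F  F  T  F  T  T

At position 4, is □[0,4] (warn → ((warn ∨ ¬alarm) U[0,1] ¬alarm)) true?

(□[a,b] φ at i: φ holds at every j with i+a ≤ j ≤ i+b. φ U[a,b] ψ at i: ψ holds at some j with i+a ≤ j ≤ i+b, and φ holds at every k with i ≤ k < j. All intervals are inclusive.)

Check (warn → ((warn ∨ ¬alarm) U[0,1] ¬alarm)) at every j in [4,8]:
  j=4: antecedent false → ✓
  j=5: antecedent false → ✓
  j=6: antecedent true; consequent holds → ✓
  j=7: antecedent false → ✓
  j=8: antecedent true; consequent fails → ✗
Fails at j=8 → formula fails.

False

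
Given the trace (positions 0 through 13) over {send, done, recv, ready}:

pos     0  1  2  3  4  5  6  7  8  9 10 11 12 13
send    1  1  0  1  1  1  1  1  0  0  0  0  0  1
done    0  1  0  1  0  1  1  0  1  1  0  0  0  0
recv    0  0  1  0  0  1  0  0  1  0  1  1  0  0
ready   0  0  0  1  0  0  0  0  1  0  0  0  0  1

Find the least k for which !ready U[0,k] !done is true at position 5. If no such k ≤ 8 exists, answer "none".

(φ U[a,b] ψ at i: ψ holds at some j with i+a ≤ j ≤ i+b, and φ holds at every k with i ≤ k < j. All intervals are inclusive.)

Need earliest j ≥ 5 with !done, and !ready at every k in [5,j-1].
  j=5: rhs fails.
  j=6: rhs fails.
  j=7: rhs holds; lhs holds on [5,6]. k = 2.

2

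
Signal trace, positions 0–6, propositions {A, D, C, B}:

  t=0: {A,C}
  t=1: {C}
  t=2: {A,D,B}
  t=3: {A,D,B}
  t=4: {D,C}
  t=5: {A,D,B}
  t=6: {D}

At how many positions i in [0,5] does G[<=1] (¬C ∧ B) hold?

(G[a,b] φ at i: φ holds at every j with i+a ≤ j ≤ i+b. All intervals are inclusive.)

1

Evaluate at each i in [0,5]:
  i=0: ✗ (fails at j=0)
  i=1: ✗ (fails at j=1)
  i=2: ✓ (all of [2,3])
  i=3: ✗ (fails at j=4)
  i=4: ✗ (fails at j=4)
  i=5: ✗ (fails at j=6)
Positions where it holds: {2} → 1.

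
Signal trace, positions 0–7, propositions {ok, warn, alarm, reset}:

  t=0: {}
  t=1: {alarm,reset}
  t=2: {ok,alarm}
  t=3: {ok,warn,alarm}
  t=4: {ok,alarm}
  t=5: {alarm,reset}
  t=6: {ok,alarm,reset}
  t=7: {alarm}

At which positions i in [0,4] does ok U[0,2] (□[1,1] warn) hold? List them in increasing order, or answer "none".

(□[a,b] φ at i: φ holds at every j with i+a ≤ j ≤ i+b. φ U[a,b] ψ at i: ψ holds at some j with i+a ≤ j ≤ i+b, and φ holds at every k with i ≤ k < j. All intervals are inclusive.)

2

Evaluate at each i in [0,4]:
  i=0: ✗ (lhs fails at k=0 before rhs at j=2)
  i=1: ✗ (lhs fails at k=1 before rhs at j=2)
  i=2: ✓ (rhs at j=2)
  i=3: ✗ (no rhs in [3,5])
  i=4: ✗ (no rhs in [4,6])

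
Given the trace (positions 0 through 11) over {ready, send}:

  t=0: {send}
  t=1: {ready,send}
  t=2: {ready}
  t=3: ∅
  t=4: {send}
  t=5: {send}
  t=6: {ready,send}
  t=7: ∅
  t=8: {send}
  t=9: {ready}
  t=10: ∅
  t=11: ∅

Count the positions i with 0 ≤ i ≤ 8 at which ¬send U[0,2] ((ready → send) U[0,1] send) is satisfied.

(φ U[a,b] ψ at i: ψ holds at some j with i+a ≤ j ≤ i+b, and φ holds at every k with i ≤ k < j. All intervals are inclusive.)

Evaluate at each i in [0,8]:
  i=0: ✓ (rhs at j=0)
  i=1: ✓ (rhs at j=1)
  i=2: ✓ (rhs at j=3; lhs holds on [2,2])
  i=3: ✓ (rhs at j=3)
  i=4: ✓ (rhs at j=4)
  i=5: ✓ (rhs at j=5)
  i=6: ✓ (rhs at j=6)
  i=7: ✓ (rhs at j=7)
  i=8: ✓ (rhs at j=8)
Positions where it holds: {0, 1, 2, 3, 4, 5, 6, 7, 8} → 9.

9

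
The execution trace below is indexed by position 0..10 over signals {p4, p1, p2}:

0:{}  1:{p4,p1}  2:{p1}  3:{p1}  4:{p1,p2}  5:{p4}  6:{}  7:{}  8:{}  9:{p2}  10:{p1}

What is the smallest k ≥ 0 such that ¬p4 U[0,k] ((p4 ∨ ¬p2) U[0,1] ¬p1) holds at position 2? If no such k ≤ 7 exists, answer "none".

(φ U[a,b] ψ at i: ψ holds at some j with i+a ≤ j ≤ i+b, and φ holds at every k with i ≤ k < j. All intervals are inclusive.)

Need earliest j ≥ 2 with ((p4 ∨ ¬p2) U[0,1] ¬p1), and ¬p4 at every k in [2,j-1].
  j=2: rhs fails.
  j=3: rhs fails.
  j=4: rhs fails.
  j=5: rhs holds; lhs holds on [2,4]. k = 3.

3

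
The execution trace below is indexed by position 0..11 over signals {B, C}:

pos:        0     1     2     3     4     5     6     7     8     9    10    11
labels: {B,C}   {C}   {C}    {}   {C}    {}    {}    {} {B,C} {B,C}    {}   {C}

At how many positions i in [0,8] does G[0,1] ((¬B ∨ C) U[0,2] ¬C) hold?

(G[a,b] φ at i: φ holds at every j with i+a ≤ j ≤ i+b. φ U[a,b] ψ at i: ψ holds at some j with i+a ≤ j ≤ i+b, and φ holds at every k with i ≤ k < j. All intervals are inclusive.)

8

Evaluate at each i in [0,8]:
  i=0: ✗ (fails at j=0)
  i=1: ✓ (all of [1,2])
  i=2: ✓ (all of [2,3])
  i=3: ✓ (all of [3,4])
  i=4: ✓ (all of [4,5])
  i=5: ✓ (all of [5,6])
  i=6: ✓ (all of [6,7])
  i=7: ✓ (all of [7,8])
  i=8: ✓ (all of [8,9])
Positions where it holds: {1, 2, 3, 4, 5, 6, 7, 8} → 8.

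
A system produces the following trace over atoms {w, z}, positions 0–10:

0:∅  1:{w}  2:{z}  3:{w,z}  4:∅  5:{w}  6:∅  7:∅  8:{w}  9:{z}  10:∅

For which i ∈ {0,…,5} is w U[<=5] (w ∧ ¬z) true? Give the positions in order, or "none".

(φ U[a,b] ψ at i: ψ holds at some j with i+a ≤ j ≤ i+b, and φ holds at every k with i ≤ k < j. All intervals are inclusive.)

1, 5

Evaluate at each i in [0,5]:
  i=0: ✗ (lhs fails at k=0 before rhs at j=1)
  i=1: ✓ (rhs at j=1)
  i=2: ✗ (lhs fails at k=2 before rhs at j=5)
  i=3: ✗ (lhs fails at k=4 before rhs at j=5)
  i=4: ✗ (lhs fails at k=4 before rhs at j=5)
  i=5: ✓ (rhs at j=5)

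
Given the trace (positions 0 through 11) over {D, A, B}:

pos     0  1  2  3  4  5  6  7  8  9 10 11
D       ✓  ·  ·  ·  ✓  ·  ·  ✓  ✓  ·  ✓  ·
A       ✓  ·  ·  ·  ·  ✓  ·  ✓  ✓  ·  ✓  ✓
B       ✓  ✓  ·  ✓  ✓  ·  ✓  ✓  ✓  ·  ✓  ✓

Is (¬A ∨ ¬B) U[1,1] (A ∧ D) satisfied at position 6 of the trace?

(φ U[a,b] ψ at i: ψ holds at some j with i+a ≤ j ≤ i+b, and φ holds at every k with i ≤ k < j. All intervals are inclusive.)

Need some j in [7,7] with (A ∧ D), and (¬A ∨ ¬B) at every k in [6,j-1].
  j=7: (A ∧ D) holds; (¬A ∨ ¬B) holds at every k in [6,6] → satisfied.

Holds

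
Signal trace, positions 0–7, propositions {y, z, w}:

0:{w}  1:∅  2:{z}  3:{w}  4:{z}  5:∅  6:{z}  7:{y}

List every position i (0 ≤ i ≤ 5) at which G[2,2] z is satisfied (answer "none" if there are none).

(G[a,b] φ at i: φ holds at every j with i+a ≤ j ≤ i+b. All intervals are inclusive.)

Evaluate at each i in [0,5]:
  i=0: ✓ (all of [2,2])
  i=1: ✗ (fails at j=3)
  i=2: ✓ (all of [4,4])
  i=3: ✗ (fails at j=5)
  i=4: ✓ (all of [6,6])
  i=5: ✗ (fails at j=7)

0, 2, 4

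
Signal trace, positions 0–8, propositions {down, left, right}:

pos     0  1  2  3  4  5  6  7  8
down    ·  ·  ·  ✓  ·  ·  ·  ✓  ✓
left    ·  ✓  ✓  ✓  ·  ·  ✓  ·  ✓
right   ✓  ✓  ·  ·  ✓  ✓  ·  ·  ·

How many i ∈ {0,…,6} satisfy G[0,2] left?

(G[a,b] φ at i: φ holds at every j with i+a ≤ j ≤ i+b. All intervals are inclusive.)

Evaluate at each i in [0,6]:
  i=0: ✗ (fails at j=0)
  i=1: ✓ (all of [1,3])
  i=2: ✗ (fails at j=4)
  i=3: ✗ (fails at j=4)
  i=4: ✗ (fails at j=4)
  i=5: ✗ (fails at j=5)
  i=6: ✗ (fails at j=7)
Positions where it holds: {1} → 1.

1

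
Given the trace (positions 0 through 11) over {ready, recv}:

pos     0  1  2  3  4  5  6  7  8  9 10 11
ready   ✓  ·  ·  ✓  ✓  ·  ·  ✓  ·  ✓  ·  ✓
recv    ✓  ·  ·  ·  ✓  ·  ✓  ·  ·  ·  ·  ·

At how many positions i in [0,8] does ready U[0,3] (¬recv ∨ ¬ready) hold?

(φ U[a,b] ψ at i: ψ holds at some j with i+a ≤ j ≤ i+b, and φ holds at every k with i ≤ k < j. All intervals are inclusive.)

9

Evaluate at each i in [0,8]:
  i=0: ✓ (rhs at j=1; lhs holds on [0,0])
  i=1: ✓ (rhs at j=1)
  i=2: ✓ (rhs at j=2)
  i=3: ✓ (rhs at j=3)
  i=4: ✓ (rhs at j=5; lhs holds on [4,4])
  i=5: ✓ (rhs at j=5)
  i=6: ✓ (rhs at j=6)
  i=7: ✓ (rhs at j=7)
  i=8: ✓ (rhs at j=8)
Positions where it holds: {0, 1, 2, 3, 4, 5, 6, 7, 8} → 9.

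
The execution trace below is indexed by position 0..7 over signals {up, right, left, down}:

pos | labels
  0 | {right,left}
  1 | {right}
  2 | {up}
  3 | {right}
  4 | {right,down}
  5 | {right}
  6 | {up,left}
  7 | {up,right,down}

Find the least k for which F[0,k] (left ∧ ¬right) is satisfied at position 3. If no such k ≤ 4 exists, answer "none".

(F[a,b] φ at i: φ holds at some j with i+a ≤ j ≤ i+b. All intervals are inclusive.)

Scan j = 3,4,… for (left ∧ ¬right):
  j=3: fails
  j=4: fails
  j=5: fails
  j=6: holds
First hit at j=6, so smallest k = 6-3 = 3.

3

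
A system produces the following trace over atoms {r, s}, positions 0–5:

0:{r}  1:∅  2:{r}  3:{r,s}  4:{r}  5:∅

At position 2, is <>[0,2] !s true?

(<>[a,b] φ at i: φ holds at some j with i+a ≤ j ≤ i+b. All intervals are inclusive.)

Check !s at each j in [2,4]:
  j=2: true
  j=3: false
  j=4: true
Found at j=2 → formula holds.

Yes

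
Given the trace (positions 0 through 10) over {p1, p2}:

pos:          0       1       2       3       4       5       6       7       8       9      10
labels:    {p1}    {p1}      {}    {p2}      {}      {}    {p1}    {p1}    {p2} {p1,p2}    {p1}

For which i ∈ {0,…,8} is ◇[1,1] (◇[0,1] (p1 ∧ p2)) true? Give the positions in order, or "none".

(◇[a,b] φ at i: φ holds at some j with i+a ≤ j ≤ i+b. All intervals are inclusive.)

Evaluate at each i in [0,8]:
  i=0: ✗ (none in [1,1])
  i=1: ✗ (none in [2,2])
  i=2: ✗ (none in [3,3])
  i=3: ✗ (none in [4,4])
  i=4: ✗ (none in [5,5])
  i=5: ✗ (none in [6,6])
  i=6: ✗ (none in [7,7])
  i=7: ✓ (witness j=8)
  i=8: ✓ (witness j=9)

7, 8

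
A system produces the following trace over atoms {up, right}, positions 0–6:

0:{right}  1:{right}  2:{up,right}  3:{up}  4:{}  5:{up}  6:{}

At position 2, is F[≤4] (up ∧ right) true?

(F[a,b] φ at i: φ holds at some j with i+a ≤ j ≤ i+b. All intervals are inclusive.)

Holds

Check (up ∧ right) at each j in [2,6]:
  j=2: true
  j=3: false
  j=4: false
  j=5: false
  j=6: false
Found at j=2 → formula holds.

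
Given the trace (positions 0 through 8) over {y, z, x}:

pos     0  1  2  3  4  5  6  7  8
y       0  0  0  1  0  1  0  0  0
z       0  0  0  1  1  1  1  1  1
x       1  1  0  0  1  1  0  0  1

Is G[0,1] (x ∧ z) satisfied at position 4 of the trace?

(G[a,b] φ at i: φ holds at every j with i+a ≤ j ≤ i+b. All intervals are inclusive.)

Holds

Check (x ∧ z) at every j in [4,5]:
  j=4: true
  j=5: true
All positions satisfy it → formula holds.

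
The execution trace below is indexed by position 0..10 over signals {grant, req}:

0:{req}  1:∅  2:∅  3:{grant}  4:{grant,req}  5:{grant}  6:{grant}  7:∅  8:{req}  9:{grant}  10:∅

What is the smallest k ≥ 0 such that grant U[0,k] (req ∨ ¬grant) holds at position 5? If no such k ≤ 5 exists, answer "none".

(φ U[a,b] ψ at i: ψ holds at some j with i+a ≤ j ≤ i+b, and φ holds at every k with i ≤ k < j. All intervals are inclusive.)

2

Need earliest j ≥ 5 with (req ∨ ¬grant), and grant at every k in [5,j-1].
  j=5: rhs fails.
  j=6: rhs fails.
  j=7: rhs holds; lhs holds on [5,6]. k = 2.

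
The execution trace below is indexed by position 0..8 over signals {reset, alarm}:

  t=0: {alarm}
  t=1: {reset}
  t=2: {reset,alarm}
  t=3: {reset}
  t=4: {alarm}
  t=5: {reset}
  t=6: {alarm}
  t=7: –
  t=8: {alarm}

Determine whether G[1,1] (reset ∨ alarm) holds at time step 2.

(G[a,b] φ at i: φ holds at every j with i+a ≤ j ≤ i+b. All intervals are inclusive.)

Check (reset ∨ alarm) at every j in [3,3]:
  j=3: true
All positions satisfy it → formula holds.

Holds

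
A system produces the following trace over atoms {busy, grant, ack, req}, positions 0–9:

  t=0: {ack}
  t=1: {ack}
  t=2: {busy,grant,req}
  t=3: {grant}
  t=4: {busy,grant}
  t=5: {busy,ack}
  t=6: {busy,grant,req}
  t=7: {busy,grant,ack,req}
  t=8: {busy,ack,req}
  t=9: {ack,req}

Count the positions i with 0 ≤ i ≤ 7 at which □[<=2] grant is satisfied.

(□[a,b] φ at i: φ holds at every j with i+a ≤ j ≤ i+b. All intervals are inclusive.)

Evaluate at each i in [0,7]:
  i=0: ✗ (fails at j=0)
  i=1: ✗ (fails at j=1)
  i=2: ✓ (all of [2,4])
  i=3: ✗ (fails at j=5)
  i=4: ✗ (fails at j=5)
  i=5: ✗ (fails at j=5)
  i=6: ✗ (fails at j=8)
  i=7: ✗ (fails at j=8)
Positions where it holds: {2} → 1.

1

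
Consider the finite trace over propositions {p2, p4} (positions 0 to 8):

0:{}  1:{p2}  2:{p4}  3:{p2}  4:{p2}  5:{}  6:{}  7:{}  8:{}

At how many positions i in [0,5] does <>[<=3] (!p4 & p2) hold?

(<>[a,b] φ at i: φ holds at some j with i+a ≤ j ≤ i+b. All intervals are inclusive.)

5

Evaluate at each i in [0,5]:
  i=0: ✓ (witness j=1)
  i=1: ✓ (witness j=1)
  i=2: ✓ (witness j=3)
  i=3: ✓ (witness j=3)
  i=4: ✓ (witness j=4)
  i=5: ✗ (none in [5,8])
Positions where it holds: {0, 1, 2, 3, 4} → 5.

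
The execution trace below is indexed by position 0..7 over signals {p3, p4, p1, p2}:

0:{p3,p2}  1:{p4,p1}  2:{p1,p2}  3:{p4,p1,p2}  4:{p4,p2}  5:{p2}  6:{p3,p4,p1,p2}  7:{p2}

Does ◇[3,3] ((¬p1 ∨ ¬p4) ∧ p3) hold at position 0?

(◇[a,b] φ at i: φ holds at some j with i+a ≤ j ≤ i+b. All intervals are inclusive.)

Does not hold

Check ((¬p1 ∨ ¬p4) ∧ p3) at each j in [3,3]:
  j=3: false
No position in the window satisfies it → formula fails.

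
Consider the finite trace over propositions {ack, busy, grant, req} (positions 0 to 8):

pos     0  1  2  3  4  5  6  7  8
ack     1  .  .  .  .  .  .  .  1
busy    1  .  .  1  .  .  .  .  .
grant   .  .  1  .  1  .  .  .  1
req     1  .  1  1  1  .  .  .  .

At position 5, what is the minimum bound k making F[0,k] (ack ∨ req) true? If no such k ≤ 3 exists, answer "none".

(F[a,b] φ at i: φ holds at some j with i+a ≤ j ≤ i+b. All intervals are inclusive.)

3

Scan j = 5,6,… for (ack ∨ req):
  j=5: fails
  j=6: fails
  j=7: fails
  j=8: holds
First hit at j=8, so smallest k = 8-5 = 3.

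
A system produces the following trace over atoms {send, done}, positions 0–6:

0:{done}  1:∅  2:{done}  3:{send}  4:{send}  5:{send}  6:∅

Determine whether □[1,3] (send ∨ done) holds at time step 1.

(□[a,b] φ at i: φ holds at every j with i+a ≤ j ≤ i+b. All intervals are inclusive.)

Yes

Check (send ∨ done) at every j in [2,4]:
  j=2: true
  j=3: true
  j=4: true
All positions satisfy it → formula holds.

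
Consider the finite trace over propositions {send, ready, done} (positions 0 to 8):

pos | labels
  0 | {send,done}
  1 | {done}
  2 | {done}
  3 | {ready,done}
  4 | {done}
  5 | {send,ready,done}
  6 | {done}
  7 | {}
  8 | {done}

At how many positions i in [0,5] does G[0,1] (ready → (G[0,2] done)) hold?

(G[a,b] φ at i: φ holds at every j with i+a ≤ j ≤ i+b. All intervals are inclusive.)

Evaluate at each i in [0,5]:
  i=0: ✓ (all of [0,1])
  i=1: ✓ (all of [1,2])
  i=2: ✓ (all of [2,3])
  i=3: ✓ (all of [3,4])
  i=4: ✗ (fails at j=5)
  i=5: ✗ (fails at j=5)
Positions where it holds: {0, 1, 2, 3} → 4.

4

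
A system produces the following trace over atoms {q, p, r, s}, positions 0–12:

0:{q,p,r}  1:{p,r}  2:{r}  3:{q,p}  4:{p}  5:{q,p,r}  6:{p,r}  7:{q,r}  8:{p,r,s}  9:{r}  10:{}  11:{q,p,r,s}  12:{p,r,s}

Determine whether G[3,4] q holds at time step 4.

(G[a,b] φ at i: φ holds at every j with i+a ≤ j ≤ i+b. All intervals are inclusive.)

Does not hold

Check q at every j in [7,8]:
  j=7: true
  j=8: false
Fails at j=8 → formula fails.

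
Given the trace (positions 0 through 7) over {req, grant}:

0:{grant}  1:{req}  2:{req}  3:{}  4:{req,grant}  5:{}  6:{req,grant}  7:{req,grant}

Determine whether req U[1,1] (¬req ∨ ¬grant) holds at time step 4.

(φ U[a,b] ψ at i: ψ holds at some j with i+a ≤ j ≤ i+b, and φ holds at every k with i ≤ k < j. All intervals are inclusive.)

Need some j in [5,5] with (¬req ∨ ¬grant), and req at every k in [4,j-1].
  j=5: (¬req ∨ ¬grant) holds; req holds at every k in [4,4] → satisfied.

Holds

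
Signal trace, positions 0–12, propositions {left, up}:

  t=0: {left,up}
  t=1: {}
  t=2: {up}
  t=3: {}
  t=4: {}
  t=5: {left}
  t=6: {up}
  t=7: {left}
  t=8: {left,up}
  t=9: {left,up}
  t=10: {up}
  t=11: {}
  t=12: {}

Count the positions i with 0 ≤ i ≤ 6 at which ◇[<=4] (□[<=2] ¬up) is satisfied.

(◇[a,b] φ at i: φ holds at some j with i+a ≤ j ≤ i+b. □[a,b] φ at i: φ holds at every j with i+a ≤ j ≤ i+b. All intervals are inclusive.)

Evaluate at each i in [0,6]:
  i=0: ✓ (witness j=3)
  i=1: ✓ (witness j=3)
  i=2: ✓ (witness j=3)
  i=3: ✓ (witness j=3)
  i=4: ✗ (none in [4,8])
  i=5: ✗ (none in [5,9])
  i=6: ✗ (none in [6,10])
Positions where it holds: {0, 1, 2, 3} → 4.

4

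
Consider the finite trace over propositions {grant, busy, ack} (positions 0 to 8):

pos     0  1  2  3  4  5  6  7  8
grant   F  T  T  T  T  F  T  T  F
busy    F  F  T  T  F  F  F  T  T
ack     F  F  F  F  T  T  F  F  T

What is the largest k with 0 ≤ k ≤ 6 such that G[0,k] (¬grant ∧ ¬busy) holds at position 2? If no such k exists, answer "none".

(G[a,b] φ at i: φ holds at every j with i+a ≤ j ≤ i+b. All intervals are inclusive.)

(¬grant ∧ ¬busy) must hold from j=2 onward; find where it first fails.
  j=2: fails → no k works.

none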